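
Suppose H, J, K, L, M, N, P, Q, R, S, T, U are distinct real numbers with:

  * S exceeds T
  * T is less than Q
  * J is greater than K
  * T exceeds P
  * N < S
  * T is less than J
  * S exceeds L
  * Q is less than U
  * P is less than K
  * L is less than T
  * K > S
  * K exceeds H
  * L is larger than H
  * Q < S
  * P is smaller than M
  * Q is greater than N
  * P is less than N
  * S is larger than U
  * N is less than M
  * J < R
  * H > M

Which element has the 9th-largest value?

The consecutive relations fix a unique order: P < N < M < H < L < T < Q < U < S < K < J < R.
The 9th largest is H.

H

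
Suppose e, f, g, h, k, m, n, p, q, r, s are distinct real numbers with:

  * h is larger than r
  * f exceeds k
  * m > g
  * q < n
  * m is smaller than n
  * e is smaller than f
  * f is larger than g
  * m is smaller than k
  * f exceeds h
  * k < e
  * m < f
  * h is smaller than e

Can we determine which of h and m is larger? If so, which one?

undetermined

Following every chain through m: above m we get k, e, f, n; below m we get g.
h is not reached, and no chain runs the other way from h to m.
So the given relations leave the order of m and h undetermined.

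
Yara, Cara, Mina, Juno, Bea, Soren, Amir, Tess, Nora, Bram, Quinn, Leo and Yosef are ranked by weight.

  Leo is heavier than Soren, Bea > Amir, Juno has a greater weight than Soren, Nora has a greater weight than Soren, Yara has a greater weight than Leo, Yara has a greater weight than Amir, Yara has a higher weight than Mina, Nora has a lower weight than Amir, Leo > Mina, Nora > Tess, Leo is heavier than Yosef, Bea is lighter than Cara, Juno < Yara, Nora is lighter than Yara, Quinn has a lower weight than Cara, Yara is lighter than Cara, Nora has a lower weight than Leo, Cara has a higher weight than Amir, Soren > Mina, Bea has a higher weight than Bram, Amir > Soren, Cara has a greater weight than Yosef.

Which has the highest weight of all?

Mina is not greatest since Mina < Leo; Bram is not greatest since Bram < Bea; Yosef is not greatest since Yosef < Leo; Tess is not greatest since Tess < Nora; Soren is not greatest since Soren < Amir; Nora is not greatest since Nora < Amir; Amir is not greatest since Amir < Cara; Quinn is not greatest since Quinn < Cara; Leo is not greatest since Leo < Yara; Bea is not greatest since Bea < Cara; Juno is not greatest since Juno < Yara; Yara is not greatest since Yara < Cara.
Only Cara has nothing above it, so Cara is the highest weight.

Cara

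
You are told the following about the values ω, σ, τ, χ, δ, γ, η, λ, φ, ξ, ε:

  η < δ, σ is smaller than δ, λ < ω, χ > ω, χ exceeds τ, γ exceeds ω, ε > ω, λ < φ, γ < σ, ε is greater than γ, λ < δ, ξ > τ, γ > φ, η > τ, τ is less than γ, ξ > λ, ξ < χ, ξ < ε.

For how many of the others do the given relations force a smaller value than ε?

6

The elements the relations force below ε are τ, λ, ω, ξ, φ, γ — no chain reaches any other.
That is 6.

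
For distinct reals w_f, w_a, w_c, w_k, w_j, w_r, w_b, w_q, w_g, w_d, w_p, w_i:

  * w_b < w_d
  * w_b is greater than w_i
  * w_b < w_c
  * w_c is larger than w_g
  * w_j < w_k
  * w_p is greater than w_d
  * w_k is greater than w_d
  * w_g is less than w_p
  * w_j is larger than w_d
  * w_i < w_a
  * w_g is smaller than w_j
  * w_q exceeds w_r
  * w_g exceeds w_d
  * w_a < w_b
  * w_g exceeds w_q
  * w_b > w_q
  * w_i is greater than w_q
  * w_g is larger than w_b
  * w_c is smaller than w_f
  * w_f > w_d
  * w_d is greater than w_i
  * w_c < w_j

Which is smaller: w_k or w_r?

w_r

Chaining the given relations: w_r < w_q < w_i < w_a < w_b < w_d < w_g < w_c < w_j < w_k.
So w_r < w_k; w_r is the smaller of the two.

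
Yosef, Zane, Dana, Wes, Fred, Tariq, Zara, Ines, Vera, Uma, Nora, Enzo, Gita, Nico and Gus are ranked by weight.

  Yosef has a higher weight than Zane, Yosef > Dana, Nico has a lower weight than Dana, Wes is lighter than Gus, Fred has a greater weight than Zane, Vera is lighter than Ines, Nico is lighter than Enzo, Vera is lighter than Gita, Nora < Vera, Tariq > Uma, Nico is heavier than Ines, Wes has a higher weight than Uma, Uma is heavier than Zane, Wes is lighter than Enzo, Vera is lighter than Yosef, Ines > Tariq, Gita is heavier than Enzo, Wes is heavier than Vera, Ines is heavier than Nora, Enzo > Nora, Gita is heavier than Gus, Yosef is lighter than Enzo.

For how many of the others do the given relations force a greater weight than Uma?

From Uma the given relations immediately reach Tariq, Wes.
From those, Ines, Gus, Enzo — 5 in total.
From those, Nico, Gita — 7 in total.
From those, Dana — 8 in total.
From those, Yosef — 9 in total.
Nothing else is reachable above Uma; 9 in all.

9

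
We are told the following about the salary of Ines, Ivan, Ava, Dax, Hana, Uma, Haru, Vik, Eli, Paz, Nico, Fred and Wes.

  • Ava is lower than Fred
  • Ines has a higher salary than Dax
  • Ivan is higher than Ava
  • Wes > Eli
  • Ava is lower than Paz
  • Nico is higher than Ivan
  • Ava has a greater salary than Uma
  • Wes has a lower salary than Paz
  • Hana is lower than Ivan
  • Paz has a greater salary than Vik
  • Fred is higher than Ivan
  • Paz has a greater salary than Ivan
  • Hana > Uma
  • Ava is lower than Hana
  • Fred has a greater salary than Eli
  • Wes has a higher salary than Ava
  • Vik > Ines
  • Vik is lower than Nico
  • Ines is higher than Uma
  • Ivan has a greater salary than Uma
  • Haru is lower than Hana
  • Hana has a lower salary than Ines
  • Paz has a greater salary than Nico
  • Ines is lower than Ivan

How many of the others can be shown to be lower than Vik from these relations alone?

6

Directly below Vik: Ines.
One step further: Uma, Dax, Hana (4 so far).
One step further: Haru, Ava (6 so far).
Nothing else is reachable below Vik; 6 in all.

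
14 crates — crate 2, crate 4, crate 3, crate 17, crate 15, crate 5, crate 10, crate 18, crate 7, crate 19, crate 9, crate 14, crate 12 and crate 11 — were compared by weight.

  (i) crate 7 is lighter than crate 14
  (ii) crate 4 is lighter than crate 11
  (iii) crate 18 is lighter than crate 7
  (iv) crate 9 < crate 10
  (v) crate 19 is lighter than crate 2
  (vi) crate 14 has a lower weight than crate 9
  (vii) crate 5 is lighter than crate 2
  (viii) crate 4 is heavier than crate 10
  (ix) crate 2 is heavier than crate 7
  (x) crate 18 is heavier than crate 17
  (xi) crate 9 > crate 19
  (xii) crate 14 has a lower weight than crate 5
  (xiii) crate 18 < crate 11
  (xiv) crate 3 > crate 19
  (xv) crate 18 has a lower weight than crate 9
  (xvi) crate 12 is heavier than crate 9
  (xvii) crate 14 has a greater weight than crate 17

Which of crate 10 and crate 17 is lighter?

crate 17 < crate 18 and crate 18 < crate 7 give crate 17 < crate 7.
Then crate 7 < crate 14 extends the chain to crate 14.
With crate 14 < crate 9: crate 17 < crate 18 < crate 7 < crate 14 < crate 9.
Then crate 9 < crate 10 extends the chain to crate 10.
So crate 17 < crate 10; crate 17 is the lighter of the two.

crate 17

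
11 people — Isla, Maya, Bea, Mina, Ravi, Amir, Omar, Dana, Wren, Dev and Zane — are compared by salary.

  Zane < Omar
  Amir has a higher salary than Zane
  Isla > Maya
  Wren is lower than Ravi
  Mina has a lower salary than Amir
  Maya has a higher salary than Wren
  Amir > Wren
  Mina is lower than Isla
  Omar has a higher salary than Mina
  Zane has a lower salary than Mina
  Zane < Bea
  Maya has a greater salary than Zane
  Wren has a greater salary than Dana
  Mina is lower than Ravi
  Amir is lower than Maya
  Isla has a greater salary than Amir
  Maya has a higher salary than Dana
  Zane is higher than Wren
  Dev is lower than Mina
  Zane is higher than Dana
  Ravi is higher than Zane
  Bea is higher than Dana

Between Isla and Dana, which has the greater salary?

Following the relations from Dana: Dana < Wren < Zane < Mina < Amir < Maya < Isla.
So Dana < Isla; Isla is the higher of the two.

Isla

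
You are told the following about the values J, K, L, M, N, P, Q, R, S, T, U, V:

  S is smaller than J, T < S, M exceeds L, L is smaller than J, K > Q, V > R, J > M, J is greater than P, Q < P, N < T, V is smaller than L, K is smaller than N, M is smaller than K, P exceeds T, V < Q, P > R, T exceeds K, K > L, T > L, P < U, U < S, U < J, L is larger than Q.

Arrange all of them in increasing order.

R < V < Q < L < M < K < N < T < P < U < S < J

Nothing is placed below R, so it is least; from there R < V; V < Q; Q < L; L < M; M < K; K < N; N < T; T < P; P < U; U < S; S < J, each given directly.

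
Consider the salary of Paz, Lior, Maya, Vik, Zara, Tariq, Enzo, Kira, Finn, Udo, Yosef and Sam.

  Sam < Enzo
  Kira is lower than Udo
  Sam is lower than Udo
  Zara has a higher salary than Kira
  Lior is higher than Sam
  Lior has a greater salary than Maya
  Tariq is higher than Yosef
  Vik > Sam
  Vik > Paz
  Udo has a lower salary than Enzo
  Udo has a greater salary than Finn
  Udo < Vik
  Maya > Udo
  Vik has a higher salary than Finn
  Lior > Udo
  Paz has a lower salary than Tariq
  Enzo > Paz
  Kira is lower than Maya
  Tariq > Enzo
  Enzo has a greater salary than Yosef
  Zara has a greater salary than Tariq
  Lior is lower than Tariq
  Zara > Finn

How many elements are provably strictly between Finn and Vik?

1

The relations place Finn below Vik. An element lies strictly between them when it is forced above Finn and also forced below Vik.
Above Finn: {Udo, Enzo, Maya, Lior, Tariq, Zara}. Below Vik: {Kira, Sam, Paz, Udo}.
Intersection: {Udo} — 1.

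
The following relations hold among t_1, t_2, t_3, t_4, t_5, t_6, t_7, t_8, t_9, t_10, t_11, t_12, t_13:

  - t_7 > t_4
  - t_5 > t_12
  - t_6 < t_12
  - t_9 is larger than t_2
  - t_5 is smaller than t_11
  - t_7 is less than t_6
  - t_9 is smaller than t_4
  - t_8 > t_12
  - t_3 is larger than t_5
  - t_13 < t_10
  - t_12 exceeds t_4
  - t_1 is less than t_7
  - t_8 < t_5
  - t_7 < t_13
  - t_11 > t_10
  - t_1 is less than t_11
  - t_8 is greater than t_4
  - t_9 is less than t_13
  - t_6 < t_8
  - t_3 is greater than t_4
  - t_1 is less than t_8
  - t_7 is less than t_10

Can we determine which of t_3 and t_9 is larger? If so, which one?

t_9 < t_4 < t_7 < t_6 < t_12 < t_8 < t_5 < t_3, by transitivity through t_4, t_7, t_6, t_12, t_8, t_5.
So t_3 is larger.

t_3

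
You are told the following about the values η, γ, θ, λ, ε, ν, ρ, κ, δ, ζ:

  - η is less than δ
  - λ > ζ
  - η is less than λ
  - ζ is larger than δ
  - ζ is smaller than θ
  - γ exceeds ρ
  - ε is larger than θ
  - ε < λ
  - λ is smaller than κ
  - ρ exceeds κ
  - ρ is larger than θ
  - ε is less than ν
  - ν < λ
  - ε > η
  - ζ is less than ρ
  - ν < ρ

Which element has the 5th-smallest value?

Piecing the relations together gives one ordering: η < δ < ζ < θ < ε < ν < λ < κ < ρ < γ.
The 5th smallest is ε.

ε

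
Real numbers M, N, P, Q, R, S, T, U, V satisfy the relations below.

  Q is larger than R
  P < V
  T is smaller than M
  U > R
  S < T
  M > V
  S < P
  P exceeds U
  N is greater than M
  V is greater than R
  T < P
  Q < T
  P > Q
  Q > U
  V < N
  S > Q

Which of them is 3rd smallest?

Q

Chaining the given pairs: R < U < Q < S < T < P < V < M < N.
The 3rd smallest is Q.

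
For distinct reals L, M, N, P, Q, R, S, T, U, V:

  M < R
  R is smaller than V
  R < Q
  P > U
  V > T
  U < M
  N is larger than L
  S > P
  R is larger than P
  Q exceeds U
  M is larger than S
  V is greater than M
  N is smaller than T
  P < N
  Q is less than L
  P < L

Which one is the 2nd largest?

Piecing the relations together gives one ordering: U < P < S < M < R < Q < L < N < T < V.
The 2nd largest is T.

T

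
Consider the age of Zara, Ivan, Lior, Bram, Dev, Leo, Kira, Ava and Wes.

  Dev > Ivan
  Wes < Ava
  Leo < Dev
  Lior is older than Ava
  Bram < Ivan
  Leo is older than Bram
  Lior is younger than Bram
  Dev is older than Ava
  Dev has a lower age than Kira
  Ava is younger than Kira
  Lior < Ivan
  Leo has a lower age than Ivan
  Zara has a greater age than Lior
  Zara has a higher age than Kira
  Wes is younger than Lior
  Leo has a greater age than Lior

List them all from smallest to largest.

Wes < Ava < Lior < Bram < Leo < Ivan < Dev < Kira < Zara

The consecutive links are each given: Wes < Ava; Ava < Lior; Lior < Bram; Bram < Leo; Leo < Ivan; Ivan < Dev; Dev < Kira; Kira < Zara.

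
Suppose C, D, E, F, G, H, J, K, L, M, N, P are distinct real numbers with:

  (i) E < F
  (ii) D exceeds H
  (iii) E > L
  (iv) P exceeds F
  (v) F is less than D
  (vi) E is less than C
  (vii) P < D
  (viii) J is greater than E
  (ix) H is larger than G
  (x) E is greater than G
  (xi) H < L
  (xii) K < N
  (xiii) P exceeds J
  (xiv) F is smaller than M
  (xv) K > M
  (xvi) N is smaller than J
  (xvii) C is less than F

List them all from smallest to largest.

Nothing is placed below G, so it is least; from there G < H; H < L; L < E; E < C; C < F; F < M; M < K; K < N; N < J; J < P; P < D, each given directly.

G < H < L < E < C < F < M < K < N < J < P < D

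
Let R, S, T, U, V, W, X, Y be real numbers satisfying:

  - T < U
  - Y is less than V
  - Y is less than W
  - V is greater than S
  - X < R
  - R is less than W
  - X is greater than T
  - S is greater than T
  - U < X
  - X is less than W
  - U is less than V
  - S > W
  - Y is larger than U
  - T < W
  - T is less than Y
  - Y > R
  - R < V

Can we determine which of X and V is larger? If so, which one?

X < R < Y < W < S < V, by transitivity through R, Y, W, S.
So V is larger.

V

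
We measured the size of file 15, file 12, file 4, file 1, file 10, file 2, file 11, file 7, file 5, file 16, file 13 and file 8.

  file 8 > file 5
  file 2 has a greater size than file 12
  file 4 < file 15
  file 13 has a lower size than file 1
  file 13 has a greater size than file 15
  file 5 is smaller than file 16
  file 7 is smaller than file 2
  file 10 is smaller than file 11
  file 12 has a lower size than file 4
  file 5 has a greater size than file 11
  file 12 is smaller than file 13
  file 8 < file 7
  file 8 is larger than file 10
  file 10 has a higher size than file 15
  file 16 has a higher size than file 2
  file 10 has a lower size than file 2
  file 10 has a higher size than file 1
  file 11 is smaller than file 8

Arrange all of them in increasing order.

Nothing is placed below file 12, so it is least; from there file 12 < file 4; file 4 < file 15; file 15 < file 13; file 13 < file 1; file 1 < file 10; file 10 < file 11; file 11 < file 5; file 5 < file 8; file 8 < file 7; file 7 < file 2; file 2 < file 16, each given directly.

file 12 < file 4 < file 15 < file 13 < file 1 < file 10 < file 11 < file 5 < file 8 < file 7 < file 2 < file 16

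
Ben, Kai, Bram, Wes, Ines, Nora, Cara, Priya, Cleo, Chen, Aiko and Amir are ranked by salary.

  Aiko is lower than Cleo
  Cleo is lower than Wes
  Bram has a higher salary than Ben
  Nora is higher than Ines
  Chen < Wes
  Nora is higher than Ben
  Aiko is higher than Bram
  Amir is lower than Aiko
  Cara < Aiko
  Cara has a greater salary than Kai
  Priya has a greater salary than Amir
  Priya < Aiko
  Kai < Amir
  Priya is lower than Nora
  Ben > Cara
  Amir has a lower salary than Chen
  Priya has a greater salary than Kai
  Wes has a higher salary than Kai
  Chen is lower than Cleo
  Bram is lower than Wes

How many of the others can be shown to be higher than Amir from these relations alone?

6

From Amir the given relations immediately reach Chen, Priya, Aiko.
From those, Nora, Cleo, Wes — 6 in total.
No other element is forced above Amir by the given relations, so the count is 6.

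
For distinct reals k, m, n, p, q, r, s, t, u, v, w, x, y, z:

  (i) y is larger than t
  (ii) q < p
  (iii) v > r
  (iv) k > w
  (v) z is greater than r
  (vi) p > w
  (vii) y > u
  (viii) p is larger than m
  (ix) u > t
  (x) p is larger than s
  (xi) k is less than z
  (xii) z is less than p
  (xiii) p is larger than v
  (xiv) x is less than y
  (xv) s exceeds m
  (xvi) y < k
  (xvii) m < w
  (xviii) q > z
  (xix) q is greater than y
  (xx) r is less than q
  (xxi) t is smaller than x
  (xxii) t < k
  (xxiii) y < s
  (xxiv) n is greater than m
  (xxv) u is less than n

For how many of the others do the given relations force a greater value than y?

5

The elements the relations force above y are s, k, z, q, p — no chain reaches any other.
That is 5.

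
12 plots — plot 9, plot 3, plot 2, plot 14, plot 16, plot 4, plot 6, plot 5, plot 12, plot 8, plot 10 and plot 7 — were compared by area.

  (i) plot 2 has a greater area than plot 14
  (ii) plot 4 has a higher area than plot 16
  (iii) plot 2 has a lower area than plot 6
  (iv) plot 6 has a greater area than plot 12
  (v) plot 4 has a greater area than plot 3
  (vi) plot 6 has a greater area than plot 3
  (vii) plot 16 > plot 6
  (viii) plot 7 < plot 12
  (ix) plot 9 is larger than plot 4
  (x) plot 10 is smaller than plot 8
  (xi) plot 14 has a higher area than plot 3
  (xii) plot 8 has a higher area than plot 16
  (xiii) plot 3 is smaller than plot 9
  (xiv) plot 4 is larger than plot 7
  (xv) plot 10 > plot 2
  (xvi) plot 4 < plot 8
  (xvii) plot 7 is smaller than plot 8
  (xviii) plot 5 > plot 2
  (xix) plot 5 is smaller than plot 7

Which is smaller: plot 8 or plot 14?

plot 14

The relevant relations are plot 14 < plot 2; plot 2 < plot 5; plot 5 < plot 7; plot 7 < plot 12; plot 12 < plot 6; plot 6 < plot 16; plot 16 < plot 4; plot 4 < plot 8.
Together: plot 14 < plot 2 < plot 5 < plot 7 < plot 12 < plot 6 < plot 16 < plot 4 < plot 8.
So plot 14 < plot 8; plot 14 is the smaller of the two.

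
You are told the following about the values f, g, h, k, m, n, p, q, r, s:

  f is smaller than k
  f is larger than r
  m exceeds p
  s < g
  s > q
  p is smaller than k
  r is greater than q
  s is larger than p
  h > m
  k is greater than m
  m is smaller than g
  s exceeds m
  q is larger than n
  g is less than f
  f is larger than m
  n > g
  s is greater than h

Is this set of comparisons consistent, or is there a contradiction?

inconsistent

Chaining the given relations yields s < g < n < q, so s < q. But one relation states q < s. These cannot both hold.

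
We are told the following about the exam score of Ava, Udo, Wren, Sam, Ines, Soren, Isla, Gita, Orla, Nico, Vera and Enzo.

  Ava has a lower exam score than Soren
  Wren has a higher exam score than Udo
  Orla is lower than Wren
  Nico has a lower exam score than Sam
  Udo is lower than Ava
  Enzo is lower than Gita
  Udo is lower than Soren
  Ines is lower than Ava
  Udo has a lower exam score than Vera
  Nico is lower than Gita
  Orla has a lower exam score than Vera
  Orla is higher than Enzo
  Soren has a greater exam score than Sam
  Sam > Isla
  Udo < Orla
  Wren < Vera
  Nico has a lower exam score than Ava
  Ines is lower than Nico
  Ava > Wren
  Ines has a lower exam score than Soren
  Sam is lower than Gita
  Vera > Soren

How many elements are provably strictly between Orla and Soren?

The relations place Orla below Soren. An element lies strictly between them when it is forced above Orla and also forced below Soren.
Above Orla: {Wren, Ava, Vera}. Below Soren: {Enzo, Ines, Udo, Nico, Isla, Sam, Wren, Ava}.
Intersection: {Wren, Ava} — 2.

2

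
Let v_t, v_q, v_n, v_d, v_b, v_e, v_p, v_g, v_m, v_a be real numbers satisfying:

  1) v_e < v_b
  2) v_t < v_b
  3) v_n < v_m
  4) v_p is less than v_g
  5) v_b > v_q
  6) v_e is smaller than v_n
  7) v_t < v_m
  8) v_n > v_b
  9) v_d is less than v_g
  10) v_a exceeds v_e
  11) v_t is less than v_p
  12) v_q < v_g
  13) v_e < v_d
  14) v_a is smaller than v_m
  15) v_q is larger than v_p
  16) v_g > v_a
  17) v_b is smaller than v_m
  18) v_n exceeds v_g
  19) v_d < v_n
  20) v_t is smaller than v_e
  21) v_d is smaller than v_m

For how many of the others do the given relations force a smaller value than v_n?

8

From v_n the given relations immediately reach v_e, v_d, v_g, v_b.
From those, v_t, v_a, v_p, v_q — 8 in total.
No other element is forced below v_n by the given relations, so the count is 8.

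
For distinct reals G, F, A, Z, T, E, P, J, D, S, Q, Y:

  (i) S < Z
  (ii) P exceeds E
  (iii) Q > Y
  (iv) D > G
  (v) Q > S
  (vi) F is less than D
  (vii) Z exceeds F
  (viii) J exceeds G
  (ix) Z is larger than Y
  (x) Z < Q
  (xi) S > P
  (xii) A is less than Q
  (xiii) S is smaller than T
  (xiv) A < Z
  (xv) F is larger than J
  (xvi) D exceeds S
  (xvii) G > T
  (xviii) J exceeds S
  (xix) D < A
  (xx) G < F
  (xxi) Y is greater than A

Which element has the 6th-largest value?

The consecutive relations fix a unique order: E < P < S < T < G < J < F < D < A < Y < Z < Q.
The 6th largest is F.

F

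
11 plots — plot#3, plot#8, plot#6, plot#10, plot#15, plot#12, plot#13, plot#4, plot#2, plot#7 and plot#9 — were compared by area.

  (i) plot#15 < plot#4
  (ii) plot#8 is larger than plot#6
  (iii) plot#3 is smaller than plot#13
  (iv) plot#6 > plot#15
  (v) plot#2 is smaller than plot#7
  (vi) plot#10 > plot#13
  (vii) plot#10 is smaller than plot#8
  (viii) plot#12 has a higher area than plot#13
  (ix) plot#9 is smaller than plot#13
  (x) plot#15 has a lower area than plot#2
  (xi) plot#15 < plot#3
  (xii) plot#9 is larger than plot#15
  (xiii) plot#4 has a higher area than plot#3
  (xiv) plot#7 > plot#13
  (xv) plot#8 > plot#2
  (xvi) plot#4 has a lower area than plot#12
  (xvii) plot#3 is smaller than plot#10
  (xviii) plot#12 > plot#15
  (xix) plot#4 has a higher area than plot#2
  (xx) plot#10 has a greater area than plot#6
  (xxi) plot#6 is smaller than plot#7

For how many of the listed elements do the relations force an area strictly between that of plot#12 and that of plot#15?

Chaining upward from plot#15 reaches: plot#6, plot#3, plot#9, plot#2, plot#13, plot#10, plot#7, plot#4, plot#8.
Chaining downward from plot#12 reaches: plot#3, plot#9, plot#2, plot#13, plot#4.
Strictly between plot#15 and plot#12 are those in both lists: plot#3, plot#9, plot#2, plot#13, plot#4 — 5 elements.

5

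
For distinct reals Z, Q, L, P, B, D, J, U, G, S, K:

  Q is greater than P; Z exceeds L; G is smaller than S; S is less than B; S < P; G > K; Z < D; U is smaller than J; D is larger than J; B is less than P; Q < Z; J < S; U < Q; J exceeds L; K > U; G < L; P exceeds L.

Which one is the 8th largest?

L

Chaining the given pairs: U < K < G < L < J < S < B < P < Q < Z < D.
The 8th largest is L.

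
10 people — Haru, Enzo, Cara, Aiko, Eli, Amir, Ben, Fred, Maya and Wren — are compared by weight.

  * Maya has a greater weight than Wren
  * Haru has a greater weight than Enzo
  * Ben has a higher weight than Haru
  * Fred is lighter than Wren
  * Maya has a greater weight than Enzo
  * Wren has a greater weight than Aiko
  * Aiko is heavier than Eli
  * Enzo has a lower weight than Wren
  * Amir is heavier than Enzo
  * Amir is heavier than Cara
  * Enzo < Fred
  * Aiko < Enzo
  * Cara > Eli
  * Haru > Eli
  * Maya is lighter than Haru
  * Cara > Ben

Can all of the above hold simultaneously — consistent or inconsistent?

The single ordering Eli < Aiko < Enzo < Fred < Wren < Maya < Haru < Ben < Cara < Amir satisfies every listed relation, so no contradiction arises.

consistent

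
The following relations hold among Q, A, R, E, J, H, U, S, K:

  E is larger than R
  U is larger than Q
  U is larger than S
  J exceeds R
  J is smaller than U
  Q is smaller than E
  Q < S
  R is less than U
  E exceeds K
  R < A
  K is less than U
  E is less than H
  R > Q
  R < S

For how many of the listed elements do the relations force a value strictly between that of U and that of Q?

The relations place Q below U. An element lies strictly between them when it is forced above Q and also forced below U.
Above Q: {R, A, J, E, H, S}. Below U: {R, J, K, S}.
Intersection: {R, J, S} — 3.

3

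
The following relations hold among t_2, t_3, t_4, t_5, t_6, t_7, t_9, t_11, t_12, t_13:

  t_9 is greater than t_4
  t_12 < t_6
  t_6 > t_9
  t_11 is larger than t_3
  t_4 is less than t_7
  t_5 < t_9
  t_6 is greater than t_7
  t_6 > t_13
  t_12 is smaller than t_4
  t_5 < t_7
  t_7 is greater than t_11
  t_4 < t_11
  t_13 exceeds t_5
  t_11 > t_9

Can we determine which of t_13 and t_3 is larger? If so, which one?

Following every chain through t_3: above t_3 we get t_11, t_7, t_6.
t_13 is not reached, and no chain runs the other way from t_13 to t_3.
So the given relations leave the order of t_3 and t_13 undetermined.

undetermined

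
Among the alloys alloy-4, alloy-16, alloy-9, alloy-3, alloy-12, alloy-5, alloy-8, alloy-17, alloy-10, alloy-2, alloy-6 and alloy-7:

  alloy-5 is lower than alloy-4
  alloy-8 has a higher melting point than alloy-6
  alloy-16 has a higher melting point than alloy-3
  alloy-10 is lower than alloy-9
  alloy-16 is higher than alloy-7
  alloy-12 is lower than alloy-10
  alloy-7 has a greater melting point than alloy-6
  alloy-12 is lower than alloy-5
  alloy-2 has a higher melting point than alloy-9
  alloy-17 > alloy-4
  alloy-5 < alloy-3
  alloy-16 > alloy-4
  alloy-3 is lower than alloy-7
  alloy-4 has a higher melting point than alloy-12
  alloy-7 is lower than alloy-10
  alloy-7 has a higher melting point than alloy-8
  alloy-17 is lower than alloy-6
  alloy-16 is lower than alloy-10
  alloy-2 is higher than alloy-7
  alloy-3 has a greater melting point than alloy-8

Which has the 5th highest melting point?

The consecutive relations fix a unique order: alloy-12 < alloy-5 < alloy-4 < alloy-17 < alloy-6 < alloy-8 < alloy-3 < alloy-7 < alloy-16 < alloy-10 < alloy-9 < alloy-2.
The 5th largest is alloy-7.

alloy-7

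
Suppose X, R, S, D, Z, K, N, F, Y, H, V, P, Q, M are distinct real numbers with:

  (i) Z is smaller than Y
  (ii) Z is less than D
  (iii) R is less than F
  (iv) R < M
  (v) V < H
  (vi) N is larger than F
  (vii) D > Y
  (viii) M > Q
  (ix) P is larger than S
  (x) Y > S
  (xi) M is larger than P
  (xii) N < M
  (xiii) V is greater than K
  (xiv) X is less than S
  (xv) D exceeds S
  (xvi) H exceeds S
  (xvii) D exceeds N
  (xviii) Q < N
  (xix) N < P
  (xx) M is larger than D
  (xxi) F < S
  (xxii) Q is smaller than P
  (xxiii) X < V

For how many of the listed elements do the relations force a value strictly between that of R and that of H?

Chaining upward from R reaches: F, S, N, P, Y, D, M.
Chaining downward from H reaches: X, F, S, K, V.
Strictly between R and H are those in both lists: F, S — 2 elements.

2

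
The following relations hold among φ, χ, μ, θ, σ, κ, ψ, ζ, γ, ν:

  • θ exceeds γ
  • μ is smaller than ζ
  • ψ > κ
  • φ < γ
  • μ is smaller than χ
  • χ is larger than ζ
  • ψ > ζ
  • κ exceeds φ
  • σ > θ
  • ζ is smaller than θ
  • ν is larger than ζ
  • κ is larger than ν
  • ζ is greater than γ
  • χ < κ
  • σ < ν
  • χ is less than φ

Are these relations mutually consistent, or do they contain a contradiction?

We have γ < ζ stated directly, yet also ζ < χ < φ < γ by chaining the others — so ζ < γ. Contradiction.

inconsistent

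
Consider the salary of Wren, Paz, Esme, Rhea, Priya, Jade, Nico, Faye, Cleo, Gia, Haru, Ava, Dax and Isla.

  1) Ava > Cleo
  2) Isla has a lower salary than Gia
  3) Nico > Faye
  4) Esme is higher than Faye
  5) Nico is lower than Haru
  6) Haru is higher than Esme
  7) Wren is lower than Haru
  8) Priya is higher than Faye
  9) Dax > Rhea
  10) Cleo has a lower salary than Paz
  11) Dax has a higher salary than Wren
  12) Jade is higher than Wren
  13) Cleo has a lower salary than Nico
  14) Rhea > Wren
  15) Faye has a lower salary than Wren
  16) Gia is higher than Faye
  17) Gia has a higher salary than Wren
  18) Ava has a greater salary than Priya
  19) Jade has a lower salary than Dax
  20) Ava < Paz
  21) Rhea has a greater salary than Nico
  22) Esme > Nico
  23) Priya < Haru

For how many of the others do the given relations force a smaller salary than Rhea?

Directly below Rhea: Wren, Nico.
One step further: Faye, Cleo (4 so far).
No other element is forced below Rhea by the given relations, so the count is 4.

4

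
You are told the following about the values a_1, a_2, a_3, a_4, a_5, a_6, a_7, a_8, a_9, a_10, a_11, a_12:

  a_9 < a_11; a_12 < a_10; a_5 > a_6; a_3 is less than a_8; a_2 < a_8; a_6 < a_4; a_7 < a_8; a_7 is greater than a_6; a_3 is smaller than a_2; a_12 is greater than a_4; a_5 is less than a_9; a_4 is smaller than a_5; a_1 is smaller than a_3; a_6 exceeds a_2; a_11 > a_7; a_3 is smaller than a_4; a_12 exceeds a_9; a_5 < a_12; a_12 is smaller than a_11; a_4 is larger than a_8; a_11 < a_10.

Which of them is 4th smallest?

a_6

The consecutive relations fix a unique order: a_1 < a_3 < a_2 < a_6 < a_7 < a_8 < a_4 < a_5 < a_9 < a_12 < a_11 < a_10.
Counting 4 from the smallest end gives a_6.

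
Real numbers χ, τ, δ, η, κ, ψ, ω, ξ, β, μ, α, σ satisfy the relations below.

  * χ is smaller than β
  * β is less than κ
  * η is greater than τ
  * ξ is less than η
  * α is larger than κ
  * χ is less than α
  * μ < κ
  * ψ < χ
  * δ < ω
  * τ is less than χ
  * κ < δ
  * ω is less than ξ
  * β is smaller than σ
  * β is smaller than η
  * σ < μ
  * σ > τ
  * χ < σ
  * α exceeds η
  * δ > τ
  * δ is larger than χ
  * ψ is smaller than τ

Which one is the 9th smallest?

The consecutive relations fix a unique order: ψ < τ < χ < β < σ < μ < κ < δ < ω < ξ < η < α.
Counting 9 from the smallest end gives ω.

ω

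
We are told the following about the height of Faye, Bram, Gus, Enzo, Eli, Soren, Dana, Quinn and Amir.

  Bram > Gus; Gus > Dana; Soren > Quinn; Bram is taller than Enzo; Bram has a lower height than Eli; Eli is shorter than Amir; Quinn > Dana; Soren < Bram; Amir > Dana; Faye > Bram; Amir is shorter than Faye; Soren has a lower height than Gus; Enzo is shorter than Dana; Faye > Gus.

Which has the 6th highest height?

Piecing the relations together gives one ordering: Enzo < Dana < Quinn < Soren < Gus < Bram < Eli < Amir < Faye.
The 6th largest is Soren.

Soren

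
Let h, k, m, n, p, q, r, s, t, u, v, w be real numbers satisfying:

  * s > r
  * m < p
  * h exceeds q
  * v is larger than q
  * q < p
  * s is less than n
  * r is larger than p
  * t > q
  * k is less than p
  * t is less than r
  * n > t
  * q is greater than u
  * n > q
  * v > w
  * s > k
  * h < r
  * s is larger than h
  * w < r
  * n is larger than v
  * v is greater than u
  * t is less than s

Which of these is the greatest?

w is not greatest since w < v; u is not greatest since u < v; q is not greatest since q < h; v is not greatest since v < n; m is not greatest since m < p; h is not greatest since h < s; k is not greatest since k < p; p is not greatest since p < r; t is not greatest since t < r; r is not greatest since r < s; s is not greatest since s < n.
Only n has nothing above it, so n is the greatest.

n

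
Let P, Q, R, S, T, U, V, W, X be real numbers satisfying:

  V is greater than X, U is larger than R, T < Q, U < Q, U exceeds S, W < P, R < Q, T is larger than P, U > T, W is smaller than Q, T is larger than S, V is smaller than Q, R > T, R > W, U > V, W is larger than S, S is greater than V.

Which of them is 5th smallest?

P

Piecing the relations together gives one ordering: X < V < S < W < P < T < R < U < Q.
The 5th smallest is P.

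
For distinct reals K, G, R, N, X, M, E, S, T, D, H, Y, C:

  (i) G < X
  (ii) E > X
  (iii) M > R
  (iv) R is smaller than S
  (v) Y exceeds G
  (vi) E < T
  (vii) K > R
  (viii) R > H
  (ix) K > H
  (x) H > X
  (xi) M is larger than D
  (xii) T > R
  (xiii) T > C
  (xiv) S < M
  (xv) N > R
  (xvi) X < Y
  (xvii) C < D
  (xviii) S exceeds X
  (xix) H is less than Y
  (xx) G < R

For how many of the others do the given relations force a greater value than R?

From R the given relations immediately reach T, K, N, S, M.
Nothing else is reachable above R; 5 in all.

5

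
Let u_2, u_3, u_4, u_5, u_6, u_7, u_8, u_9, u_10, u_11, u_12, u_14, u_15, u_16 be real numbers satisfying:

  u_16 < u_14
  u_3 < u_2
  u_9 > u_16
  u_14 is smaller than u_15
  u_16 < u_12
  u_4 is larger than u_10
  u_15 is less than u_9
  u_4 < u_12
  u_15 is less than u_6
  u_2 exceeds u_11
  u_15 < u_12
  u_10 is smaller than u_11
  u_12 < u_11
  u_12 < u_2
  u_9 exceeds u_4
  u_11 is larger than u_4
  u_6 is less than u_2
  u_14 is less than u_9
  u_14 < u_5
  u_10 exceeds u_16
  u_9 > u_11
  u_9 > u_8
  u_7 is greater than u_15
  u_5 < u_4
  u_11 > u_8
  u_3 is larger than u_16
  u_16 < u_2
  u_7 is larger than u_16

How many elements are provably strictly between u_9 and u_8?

1

Chaining upward from u_8 reaches: u_11, u_2.
Chaining downward from u_9 reaches: u_16, u_14, u_15, u_10, u_5, u_4, u_12, u_11.
Strictly between u_8 and u_9 are those in both lists: u_11 — 1 element.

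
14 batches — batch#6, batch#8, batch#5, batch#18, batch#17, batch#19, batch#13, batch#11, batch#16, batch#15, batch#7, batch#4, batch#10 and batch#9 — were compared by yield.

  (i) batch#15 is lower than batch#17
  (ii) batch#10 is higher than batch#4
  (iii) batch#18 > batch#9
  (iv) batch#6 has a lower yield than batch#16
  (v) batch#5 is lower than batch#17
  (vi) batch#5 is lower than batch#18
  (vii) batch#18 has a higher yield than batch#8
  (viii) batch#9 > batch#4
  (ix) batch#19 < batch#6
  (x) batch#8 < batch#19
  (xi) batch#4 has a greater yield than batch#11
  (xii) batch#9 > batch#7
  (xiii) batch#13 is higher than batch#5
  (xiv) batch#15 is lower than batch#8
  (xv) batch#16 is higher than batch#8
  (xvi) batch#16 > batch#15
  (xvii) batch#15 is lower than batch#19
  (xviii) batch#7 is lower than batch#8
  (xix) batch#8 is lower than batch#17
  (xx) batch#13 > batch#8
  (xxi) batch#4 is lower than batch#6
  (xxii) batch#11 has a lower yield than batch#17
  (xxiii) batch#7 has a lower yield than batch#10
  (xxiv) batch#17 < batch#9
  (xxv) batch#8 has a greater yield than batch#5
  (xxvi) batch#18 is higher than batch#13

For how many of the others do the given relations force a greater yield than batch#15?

8

From batch#15 the given relations immediately reach batch#8, batch#17, batch#19, batch#16.
From those, batch#13, batch#9, batch#6, batch#18 — 8 in total.
No other element is forced above batch#15 by the given relations, so the count is 8.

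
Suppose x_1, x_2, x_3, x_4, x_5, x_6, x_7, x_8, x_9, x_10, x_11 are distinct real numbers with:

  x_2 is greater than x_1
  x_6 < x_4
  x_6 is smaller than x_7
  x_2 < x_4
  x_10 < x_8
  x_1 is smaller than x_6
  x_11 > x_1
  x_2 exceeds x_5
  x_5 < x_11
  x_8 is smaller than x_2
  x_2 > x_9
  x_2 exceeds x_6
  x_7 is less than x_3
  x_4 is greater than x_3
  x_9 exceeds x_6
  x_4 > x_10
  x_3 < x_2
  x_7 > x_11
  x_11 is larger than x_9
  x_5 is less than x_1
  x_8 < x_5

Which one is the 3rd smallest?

The consecutive relations fix a unique order: x_10 < x_8 < x_5 < x_1 < x_6 < x_9 < x_11 < x_7 < x_3 < x_2 < x_4.
Counting 3 from the smallest end gives x_5.

x_5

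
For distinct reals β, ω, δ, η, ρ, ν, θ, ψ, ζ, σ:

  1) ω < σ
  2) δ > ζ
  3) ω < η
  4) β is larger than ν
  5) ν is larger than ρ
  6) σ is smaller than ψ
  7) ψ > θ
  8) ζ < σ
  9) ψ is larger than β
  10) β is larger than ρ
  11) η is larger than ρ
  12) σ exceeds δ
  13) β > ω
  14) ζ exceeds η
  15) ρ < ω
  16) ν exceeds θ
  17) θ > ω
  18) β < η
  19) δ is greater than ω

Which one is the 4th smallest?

Piecing the relations together gives one ordering: ρ < ω < θ < ν < β < η < ζ < δ < σ < ψ.
Counting 4 from the smallest end gives ν.

ν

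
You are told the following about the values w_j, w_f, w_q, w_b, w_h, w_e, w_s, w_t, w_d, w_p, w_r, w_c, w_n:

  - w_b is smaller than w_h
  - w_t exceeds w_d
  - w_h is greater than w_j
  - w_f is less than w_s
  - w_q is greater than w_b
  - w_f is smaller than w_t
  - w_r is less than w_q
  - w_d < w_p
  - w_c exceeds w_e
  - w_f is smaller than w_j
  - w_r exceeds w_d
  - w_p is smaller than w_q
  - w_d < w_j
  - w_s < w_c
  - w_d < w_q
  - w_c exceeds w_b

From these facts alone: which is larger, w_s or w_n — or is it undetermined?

Following every chain through w_s: above w_s we get w_c; below w_s we get w_f.
w_n is not reached, and no chain runs the other way from w_n to w_s.
So the given relations leave the order of w_s and w_n undetermined.

undetermined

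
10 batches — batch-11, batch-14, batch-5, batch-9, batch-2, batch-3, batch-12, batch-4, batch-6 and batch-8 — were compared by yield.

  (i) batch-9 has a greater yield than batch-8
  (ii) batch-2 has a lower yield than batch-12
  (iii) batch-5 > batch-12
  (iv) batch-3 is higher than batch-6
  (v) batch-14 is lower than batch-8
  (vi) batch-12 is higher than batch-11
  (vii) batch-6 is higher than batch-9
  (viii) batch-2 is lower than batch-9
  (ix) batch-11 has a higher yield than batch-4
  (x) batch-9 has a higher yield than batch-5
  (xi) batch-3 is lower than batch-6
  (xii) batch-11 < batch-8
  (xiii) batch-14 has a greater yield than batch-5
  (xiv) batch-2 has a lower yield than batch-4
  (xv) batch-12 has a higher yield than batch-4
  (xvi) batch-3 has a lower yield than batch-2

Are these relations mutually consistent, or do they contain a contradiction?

We have batch-6 < batch-3 stated directly, yet also batch-3 < batch-2 < batch-4 < batch-11 < batch-12 < batch-5 < batch-14 < batch-8 < batch-9 < batch-6 by chaining the others — so batch-3 < batch-6. Contradiction.

inconsistent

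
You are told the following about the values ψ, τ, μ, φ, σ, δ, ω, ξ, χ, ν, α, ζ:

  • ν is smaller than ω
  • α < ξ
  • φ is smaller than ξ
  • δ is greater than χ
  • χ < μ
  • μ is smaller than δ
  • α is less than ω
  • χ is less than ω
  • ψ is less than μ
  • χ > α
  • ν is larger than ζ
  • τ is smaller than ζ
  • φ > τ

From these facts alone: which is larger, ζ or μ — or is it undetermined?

Following every chain through ζ: above ζ we get ν, ω; below ζ we get τ.
μ is not reached, and no chain runs the other way from μ to ζ.
So the given relations leave the order of ζ and μ undetermined.

undetermined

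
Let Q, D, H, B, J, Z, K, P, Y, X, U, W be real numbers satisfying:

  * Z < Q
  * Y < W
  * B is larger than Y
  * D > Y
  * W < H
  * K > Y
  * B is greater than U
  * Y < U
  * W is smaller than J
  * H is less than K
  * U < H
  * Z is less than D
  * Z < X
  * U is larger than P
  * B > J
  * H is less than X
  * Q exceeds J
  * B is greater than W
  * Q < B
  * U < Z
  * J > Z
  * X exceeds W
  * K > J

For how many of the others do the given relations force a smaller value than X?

6

The elements the relations force below X are Y, P, W, U, Z, H — no chain reaches any other.
That is 6.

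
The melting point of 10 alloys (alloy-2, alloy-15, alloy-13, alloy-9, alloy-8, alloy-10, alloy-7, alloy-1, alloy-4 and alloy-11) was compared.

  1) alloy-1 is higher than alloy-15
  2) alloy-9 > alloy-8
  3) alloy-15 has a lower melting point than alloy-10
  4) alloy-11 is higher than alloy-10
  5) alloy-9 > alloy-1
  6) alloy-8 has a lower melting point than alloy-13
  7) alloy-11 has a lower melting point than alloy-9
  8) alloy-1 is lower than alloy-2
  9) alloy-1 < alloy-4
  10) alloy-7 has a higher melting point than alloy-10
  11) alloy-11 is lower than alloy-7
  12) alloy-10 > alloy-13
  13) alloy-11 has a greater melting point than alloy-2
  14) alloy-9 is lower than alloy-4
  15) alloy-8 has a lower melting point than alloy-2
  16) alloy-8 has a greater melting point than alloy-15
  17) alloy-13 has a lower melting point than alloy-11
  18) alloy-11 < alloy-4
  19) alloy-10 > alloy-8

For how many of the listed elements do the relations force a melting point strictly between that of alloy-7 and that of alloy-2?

Chaining upward from alloy-2 reaches: alloy-11, alloy-9, alloy-4.
Chaining downward from alloy-7 reaches: alloy-15, alloy-1, alloy-8, alloy-13, alloy-10, alloy-11.
Strictly between alloy-2 and alloy-7 are those in both lists: alloy-11 — 1 element.

1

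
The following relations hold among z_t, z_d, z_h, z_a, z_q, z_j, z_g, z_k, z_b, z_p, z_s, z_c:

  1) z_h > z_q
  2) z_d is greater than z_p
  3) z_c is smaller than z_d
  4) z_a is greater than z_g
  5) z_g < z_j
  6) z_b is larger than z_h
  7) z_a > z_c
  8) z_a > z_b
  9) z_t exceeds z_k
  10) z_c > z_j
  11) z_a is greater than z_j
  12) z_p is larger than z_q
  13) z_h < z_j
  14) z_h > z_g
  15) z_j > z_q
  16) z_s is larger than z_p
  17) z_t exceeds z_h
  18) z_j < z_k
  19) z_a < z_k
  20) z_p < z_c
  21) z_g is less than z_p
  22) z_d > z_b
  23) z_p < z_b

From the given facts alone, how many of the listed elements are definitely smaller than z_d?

7

The elements the relations force below z_d are z_g, z_q, z_p, z_h, z_b, z_j, z_c — no chain reaches any other.
That is 7.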